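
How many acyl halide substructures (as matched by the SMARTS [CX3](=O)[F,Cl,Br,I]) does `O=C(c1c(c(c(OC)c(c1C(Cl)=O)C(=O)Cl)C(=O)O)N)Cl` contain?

3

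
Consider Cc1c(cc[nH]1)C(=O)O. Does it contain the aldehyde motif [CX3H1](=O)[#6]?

The pattern [CX3H1](=O)[#6] describes an sp2 carbon with one H, double-bonded to O and single-bonded to carbon — an aldehyde.
The closest candidate here is a carboxylic acid group (-C(=O)OH), but the carbonyl carbon has H0 and is bonded to O, not H1. No other fragment satisfies the full query, so there is no match.

No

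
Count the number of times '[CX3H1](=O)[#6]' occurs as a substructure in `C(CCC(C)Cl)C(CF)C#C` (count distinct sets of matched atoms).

0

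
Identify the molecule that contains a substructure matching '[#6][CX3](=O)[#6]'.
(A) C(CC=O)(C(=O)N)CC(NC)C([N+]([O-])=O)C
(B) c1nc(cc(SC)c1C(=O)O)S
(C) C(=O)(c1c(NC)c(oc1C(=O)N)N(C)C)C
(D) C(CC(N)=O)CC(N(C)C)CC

[#6][CX3](=O)[#6] describes a carbonyl carbon (no H) flanked by two carbons (a ketone).
(A) has a primary amide (-C(=O)NH2) but one neighbour of the carbonyl carbon is N, not C.
(B) has a carboxylic acid group (-C(=O)OH) but one neighbour of the carbonyl carbon is O, not C.
(C) contains an acetyl/ketone group (-C(=O)CH3), which satisfies every atom and bond constraint.
(D) has a primary amide (-C(=O)NH2) but one neighbour of the carbonyl carbon is N, not C.
So the answer is (C).

C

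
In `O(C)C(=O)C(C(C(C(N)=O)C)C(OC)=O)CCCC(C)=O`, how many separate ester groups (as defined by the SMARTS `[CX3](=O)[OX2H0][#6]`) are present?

2

[CX3](=O)[OX2H0][#6] is the SMARTS for an ester: a carbonyl carbon bonded to an oxygen that is itself bonded to carbon (no H on that O).
The molecule carries 2 separate instances of a methyl-ester group (-C(=O)OCH3) meeting every constraint; each maps to a distinct set of atoms, giving 2 matches.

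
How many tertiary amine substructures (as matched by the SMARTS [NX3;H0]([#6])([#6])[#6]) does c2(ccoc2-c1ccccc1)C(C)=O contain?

[NX3;H0]([#6])([#6])[#6] is the SMARTS for a tertiary amine: a trivalent nitrogen with no H, bonded to three carbons.
No fragment in the molecule satisfies every constraint, giving 0 matches.

0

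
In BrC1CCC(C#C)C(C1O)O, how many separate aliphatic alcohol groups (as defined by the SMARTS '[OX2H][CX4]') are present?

[OX2H][CX4] is the SMARTS for an aliphatic alcohol: a hydroxyl oxygen bound to an sp3 (X4) carbon.
The molecule carries 2 separate instances of a hydroxyl group (-OH) meeting every constraint; each maps to a distinct set of atoms, giving 2 matches.

2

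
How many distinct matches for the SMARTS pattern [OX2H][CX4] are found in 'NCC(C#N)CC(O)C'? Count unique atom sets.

[OX2H][CX4] is the SMARTS for an aliphatic alcohol: a hydroxyl oxygen bound to an sp3 (X4) carbon.
Exactly one fragment in the molecule meets all constraints, giving 1 match.

1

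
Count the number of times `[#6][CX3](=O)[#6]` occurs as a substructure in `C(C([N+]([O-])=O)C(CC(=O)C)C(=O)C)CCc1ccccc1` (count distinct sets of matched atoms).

[#6][CX3](=O)[#6] is the SMARTS for a ketone: a carbonyl carbon (no H) flanked by two carbons.
The molecule carries 2 separate instances of an acetyl/ketone group (-C(=O)CH3) meeting every constraint; each maps to a distinct set of atoms, giving 2 matches.

2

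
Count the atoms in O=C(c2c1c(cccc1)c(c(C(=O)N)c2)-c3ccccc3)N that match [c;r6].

The query [c;r6] means: aromatic carbon that belongs to a six-membered ring.
Check the 22 heavy atoms by environment: 16× c (aromatic, in 6-ring) → match; 2× C (acyclic) → no; 2× O (acyclic) → no; 2× N (acyclic) → no.
That gives 16 matching atoms.

16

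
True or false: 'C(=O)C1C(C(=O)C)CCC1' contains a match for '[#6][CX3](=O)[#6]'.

True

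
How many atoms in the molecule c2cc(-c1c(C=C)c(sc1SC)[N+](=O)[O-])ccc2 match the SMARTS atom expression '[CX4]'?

1

Check the 18 heavy atoms by environment: 1× s (aromatic, X2) → no; 10× c (aromatic, X3) → no; 1× N (charge +1, X3) → no; 1× O (charge -1, X1) → no; 1× O (X1) → no; 2× C (X3) → no; 1× S (X2) → no; 1× C (X4) → match.
That gives 1 matching atom.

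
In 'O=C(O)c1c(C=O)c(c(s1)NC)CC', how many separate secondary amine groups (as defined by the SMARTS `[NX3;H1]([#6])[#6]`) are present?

[NX3;H1]([#6])[#6] is the SMARTS for a secondary amine: a trivalent nitrogen with one H, bonded to two carbons.
Exactly one fragment in the molecule meets all constraints, giving 1 match.

1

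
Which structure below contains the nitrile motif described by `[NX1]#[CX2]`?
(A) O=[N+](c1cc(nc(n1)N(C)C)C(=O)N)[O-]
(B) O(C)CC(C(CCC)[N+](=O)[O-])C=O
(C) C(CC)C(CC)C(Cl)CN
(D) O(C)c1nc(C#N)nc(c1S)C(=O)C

[NX1]#[CX2] describes a nitrogen triple-bonded to a two-connected carbon (a nitrile).
(A) has a primary amide (-C(=O)NH2) but the nitrogen is NX3, not NX1.
(B) has a nitro group (-[N+](=O)[O-]) but there is no C#N triple bond.
(C) has a primary amino group (-NH2) but the nitrogen is NX3 (three connections), not NX1 triple-bonded.
(D) contains a nitrile (-C#N), which satisfies every atom and bond constraint.
So the answer is (D).

D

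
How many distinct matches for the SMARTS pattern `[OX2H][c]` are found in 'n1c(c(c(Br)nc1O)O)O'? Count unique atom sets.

[OX2H][c] is the SMARTS for a phenol: a hydroxyl oxygen attached to an aromatic carbon.
The molecule carries 3 separate instances of a hydroxyl group (-OH) meeting every constraint; each maps to a distinct set of atoms, giving 3 matches.

3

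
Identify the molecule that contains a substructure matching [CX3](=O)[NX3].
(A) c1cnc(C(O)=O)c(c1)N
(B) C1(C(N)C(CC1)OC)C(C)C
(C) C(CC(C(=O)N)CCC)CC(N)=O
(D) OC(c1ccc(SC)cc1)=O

[CX3](=O)[NX3] describes a carbonyl carbon bonded to a trivalent nitrogen (an amide).
(A) has a primary amino group (-NH2) but the -NH2 is not attached to a carbonyl carbon.
(B) has a primary amino group (-NH2) but the -NH2 is not attached to a carbonyl carbon.
(C) contains a primary amide (-C(=O)NH2), which satisfies every atom and bond constraint.
(D) has a carboxylic acid group (-C(=O)OH) but the carbonyl is bonded to O, not to an NX3 nitrogen.
So the answer is (C).

C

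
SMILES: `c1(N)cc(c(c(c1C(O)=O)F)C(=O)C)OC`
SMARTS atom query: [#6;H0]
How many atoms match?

7

The query [#6;H0] means: any carbon with no attached hydrogen.
Check the 16 heavy atoms by environment: 5× c (aromatic, H0) → match; 1× c (aromatic, H1) → no; 2× C (H0) → match; 3× O (H0) → no; 1× O (H1) → no; 1× N (H2) → no; 1× F (H0) → no; 2× C (H3) → no.
Summing the matching environments: 5 + 2 = 7 matching atoms.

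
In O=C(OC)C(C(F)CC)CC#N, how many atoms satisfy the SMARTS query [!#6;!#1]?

Check the 12 heavy atoms by environment: 8× C → no; 1× F → match; 2× O → match; 1× N → match.
Summing the matching environments: 1 + 2 + 1 = 4 matching atoms.

4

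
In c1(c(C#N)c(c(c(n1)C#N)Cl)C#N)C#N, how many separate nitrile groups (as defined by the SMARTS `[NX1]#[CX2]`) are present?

[NX1]#[CX2] is the SMARTS for a nitrile: a nitrogen triple-bonded to a two-connected carbon.
The molecule carries 4 separate instances of a nitrile (-C#N) meeting every constraint; each maps to a distinct set of atoms, giving 4 matches.

4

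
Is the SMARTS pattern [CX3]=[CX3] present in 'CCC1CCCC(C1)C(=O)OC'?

No

The pattern [CX3]=[CX3] describes a non-aromatic C=C double bond between two sp2 carbons — an alkene.
The closest candidate here is an ethyl group (-CH2CH3), but its C-C bond is a single bond between CX4 carbons, not CX3=CX3. No other fragment satisfies the full query, so there is no match.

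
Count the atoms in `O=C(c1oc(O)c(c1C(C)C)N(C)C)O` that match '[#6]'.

10

The query [#6] means: #6 matches any atom with atomic number 6 (carbon, aromatic or aliphatic).
Check the 15 heavy atoms by environment: 1× o (aromatic) → no; 4× c (aromatic) → match; 1× N → no; 6× C → match; 3× O → no.
Summing the matching environments: 4 + 6 = 10 matching atoms.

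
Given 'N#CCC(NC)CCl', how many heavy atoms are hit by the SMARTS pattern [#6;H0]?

The query [#6;H0] means: any carbon with no attached hydrogen.
Check the 8 heavy atoms by environment: 2× C (H2) → no; 1× C (H1) → no; 1× C (H0) → match; 1× N (H0) → no; 1× N (H1) → no; 1× C (H3) → no; 1× Cl (H0) → no.
That gives 1 matching atom.

1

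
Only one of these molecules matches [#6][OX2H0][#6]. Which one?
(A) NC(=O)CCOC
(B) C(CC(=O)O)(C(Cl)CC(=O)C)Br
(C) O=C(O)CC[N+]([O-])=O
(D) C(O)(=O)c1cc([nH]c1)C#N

A

[#6][OX2H0][#6] describes an aliphatic oxygen bridging two carbons with no H on the oxygen (an ether).
(A) contains a methoxy ether (-OCH3), which satisfies every atom and bond constraint.
(B) has a carboxylic acid group (-C(=O)OH) but the -OH oxygen has H1; the =O is OX1, not OX2.
(C) has a carboxylic acid group (-C(=O)OH) but the -OH oxygen has H1; the =O is OX1, not OX2.
(D) has a carboxylic acid group (-C(=O)OH) but the -OH oxygen has H1; the =O is OX1, not OX2.
So the answer is (A).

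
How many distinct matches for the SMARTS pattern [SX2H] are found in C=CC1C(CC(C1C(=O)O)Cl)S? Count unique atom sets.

1

[SX2H] is the SMARTS for a thiol: an aliphatic sulfur with two connections, one being H.
Exactly one fragment in the molecule meets all constraints, giving 1 match.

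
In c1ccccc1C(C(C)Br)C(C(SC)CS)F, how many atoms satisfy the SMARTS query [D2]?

7

The query [D2] means: atom with exactly two heavy-atom neighbours.
Check the 17 heavy atoms by environment: 1× C (D2) → match; 4× C (D3) → no; 2× C (D1) → no; 1× S (D2) → match; 1× Br (D1) → no; 1× S (D1) → no; 1× F (D1) → no; 1× c (aromatic, D3) → no; 5× c (aromatic, D2) → match.
Summing the matching environments: 1 + 1 + 5 = 7 matching atoms.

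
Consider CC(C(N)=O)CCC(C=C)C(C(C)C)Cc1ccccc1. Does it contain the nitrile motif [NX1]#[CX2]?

No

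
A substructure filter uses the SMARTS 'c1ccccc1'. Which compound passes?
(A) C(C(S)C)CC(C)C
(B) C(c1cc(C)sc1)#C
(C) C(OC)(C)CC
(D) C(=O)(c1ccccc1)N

c1ccccc1 describes six aromatic carbons in a ring (a benzene ring).
(A) has a methyl group (-CH3) but no six-membered all-carbon aromatic ring is present.
(B) has a methyl group (-CH3) but no six-membered all-carbon aromatic ring is present.
(C) has a methyl group (-CH3) but no six-membered all-carbon aromatic ring is present.
(D) contains the required atom environment, so the pattern matches.
So the answer is (D).

D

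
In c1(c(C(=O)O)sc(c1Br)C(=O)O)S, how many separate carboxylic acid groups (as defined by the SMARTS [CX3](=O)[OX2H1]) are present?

2

[CX3](=O)[OX2H1] is the SMARTS for a carboxylic acid: an sp2 carbon double-bonded to O and single-bonded to an -OH oxygen.
The molecule carries 2 separate instances of a carboxylic acid group (-C(=O)OH) meeting every constraint; each maps to a distinct set of atoms, giving 2 matches.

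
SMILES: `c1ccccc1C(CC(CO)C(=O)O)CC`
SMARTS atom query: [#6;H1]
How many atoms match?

Check the 16 heavy atoms by environment: 3× C (H2) → no; 2× C (H1) → match; 1× C (H3) → no; 1× c (aromatic, H0) → no; 5× c (aromatic, H1) → match; 1× C (H0) → no; 1× O (H0) → no; 2× O (H1) → no.
Summing the matching environments: 2 + 5 = 7 matching atoms.

7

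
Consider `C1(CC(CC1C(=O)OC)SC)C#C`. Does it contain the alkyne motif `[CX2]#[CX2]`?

The pattern [CX2]#[CX2] describes a carbon-carbon triple bond — an alkyne.
The molecule carries an ethynyl group (-C#CH), whose atoms satisfy every constraint of the query, so the pattern matches.

Yes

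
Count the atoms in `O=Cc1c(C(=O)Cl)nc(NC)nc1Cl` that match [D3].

5

Check the 14 heavy atoms by environment: 2× n (aromatic, D2) → no; 4× c (aromatic, D3) → match; 1× N (D2) → no; 1× C (D1) → no; 2× Cl (D1) → no; 1× C (D2) → no; 2× O (D1) → no; 1× C (D3) → match.
Summing the matching environments: 4 + 1 = 5 matching atoms.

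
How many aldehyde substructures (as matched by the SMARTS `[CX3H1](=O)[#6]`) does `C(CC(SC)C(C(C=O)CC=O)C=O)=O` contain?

[CX3H1](=O)[#6] is the SMARTS for an aldehyde: an sp2 carbon with one H, double-bonded to O and single-bonded to carbon.
The molecule carries 4 separate instances of an aldehyde (-CHO) meeting every constraint; each maps to a distinct set of atoms, giving 4 matches.

4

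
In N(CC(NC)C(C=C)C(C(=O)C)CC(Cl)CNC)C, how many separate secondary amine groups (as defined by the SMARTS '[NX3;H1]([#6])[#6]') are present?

3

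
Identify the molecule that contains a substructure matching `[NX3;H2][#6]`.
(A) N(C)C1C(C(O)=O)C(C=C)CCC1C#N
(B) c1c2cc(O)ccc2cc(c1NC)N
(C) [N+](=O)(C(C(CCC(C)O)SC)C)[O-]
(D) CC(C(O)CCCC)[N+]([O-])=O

B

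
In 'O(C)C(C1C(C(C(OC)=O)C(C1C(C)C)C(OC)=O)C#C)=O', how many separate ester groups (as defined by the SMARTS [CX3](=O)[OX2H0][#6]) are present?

3

[CX3](=O)[OX2H0][#6] is the SMARTS for an ester: a carbonyl carbon bonded to an oxygen that is itself bonded to carbon (no H on that O).
The molecule carries 3 separate instances of a methyl-ester group (-C(=O)OCH3) meeting every constraint; each maps to a distinct set of atoms, giving 3 matches.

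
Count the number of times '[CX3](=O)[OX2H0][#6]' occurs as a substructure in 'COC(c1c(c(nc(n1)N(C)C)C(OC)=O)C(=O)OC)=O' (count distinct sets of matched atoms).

[CX3](=O)[OX2H0][#6] is the SMARTS for an ester: a carbonyl carbon bonded to an oxygen that is itself bonded to carbon (no H on that O).
The molecule carries 3 separate instances of a methyl-ester group (-C(=O)OCH3) meeting every constraint; each maps to a distinct set of atoms, giving 3 matches.

3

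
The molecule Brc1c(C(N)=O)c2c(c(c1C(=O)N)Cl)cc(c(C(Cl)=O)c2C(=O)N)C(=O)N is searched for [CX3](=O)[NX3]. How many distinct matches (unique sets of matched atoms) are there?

4

[CX3](=O)[NX3] is the SMARTS for an amide: a carbonyl carbon bonded to a trivalent nitrogen.
The molecule carries 4 separate instances of a primary amide (-C(=O)NH2) meeting every constraint; each maps to a distinct set of atoms, giving 4 matches.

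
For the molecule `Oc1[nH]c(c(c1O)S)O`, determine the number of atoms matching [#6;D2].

The query [#6;D2] means: any carbon bonded to exactly two heavy atoms.
Check the 9 heavy atoms by environment: 1× n (aromatic, D2) → no; 4× c (aromatic, D3) → no; 3× O (D1) → no; 1× S (D1) → no.
No environment satisfies the query, so 0 matching atoms.

0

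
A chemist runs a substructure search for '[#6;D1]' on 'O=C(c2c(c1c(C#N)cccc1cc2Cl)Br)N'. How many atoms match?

0

Check the 17 heavy atoms by environment: 6× c (aromatic, D3) → no; 4× c (aromatic, D2) → no; 1× C (D3) → no; 1× O (D1) → no; 2× N (D1) → no; 1× C (D2) → no; 1× Cl (D1) → no; 1× Br (D1) → no.
No environment satisfies the query, so 0 matching atoms.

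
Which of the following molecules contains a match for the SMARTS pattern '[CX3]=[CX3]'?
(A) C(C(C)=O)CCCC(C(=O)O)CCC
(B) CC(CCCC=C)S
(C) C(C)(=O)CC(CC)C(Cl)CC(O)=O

[CX3]=[CX3] describes a non-aromatic C=C double bond between two sp2 carbons (an alkene).
(A) has an ethyl group (-CH2CH3) but its C-C bond is a single bond between CX4 carbons, not CX3=CX3.
(B) contains a vinyl group (-CH=CH2), which satisfies every atom and bond constraint.
(C) has an ethyl group (-CH2CH3) but its C-C bond is a single bond between CX4 carbons, not CX3=CX3.
So the answer is (B).

B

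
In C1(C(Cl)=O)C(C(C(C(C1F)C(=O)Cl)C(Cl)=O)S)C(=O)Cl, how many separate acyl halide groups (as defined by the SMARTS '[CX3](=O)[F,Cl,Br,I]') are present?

[CX3](=O)[F,Cl,Br,I] is the SMARTS for an acyl halide: a carbonyl carbon bonded to a halogen.
The molecule carries 4 separate instances of an acyl chloride (-C(=O)Cl) meeting every constraint; each maps to a distinct set of atoms, giving 4 matches.

4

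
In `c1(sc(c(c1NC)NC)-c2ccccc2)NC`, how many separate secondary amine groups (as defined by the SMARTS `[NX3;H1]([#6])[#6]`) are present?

[NX3;H1]([#6])[#6] is the SMARTS for a secondary amine: a trivalent nitrogen with one H, bonded to two carbons.
The molecule carries 3 separate instances of an N-methylamino group (-NHCH3) meeting every constraint; each maps to a distinct set of atoms, giving 3 matches.

3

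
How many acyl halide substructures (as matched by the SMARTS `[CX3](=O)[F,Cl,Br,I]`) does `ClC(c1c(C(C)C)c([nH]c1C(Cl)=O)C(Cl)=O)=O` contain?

3

[CX3](=O)[F,Cl,Br,I] is the SMARTS for an acyl halide: a carbonyl carbon bonded to a halogen.
The molecule carries 3 separate instances of an acyl chloride (-C(=O)Cl) meeting every constraint; each maps to a distinct set of atoms, giving 3 matches.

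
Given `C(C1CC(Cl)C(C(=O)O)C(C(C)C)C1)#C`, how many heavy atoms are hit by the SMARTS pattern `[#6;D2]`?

3

The query [#6;D2] means: any carbon bonded to exactly two heavy atoms.
Check the 15 heavy atoms by environment: 3× C (D2) → match; 6× C (D3) → no; 2× O (D1) → no; 1× Cl (D1) → no; 3× C (D1) → no.
That gives 3 matching atoms.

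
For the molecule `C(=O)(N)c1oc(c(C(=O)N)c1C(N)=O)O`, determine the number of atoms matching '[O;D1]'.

4

The query [O;D1] means: aliphatic oxygen bonded to exactly one heavy atom.
Check the 15 heavy atoms by environment: 1× o (aromatic, D2) → no; 4× c (aromatic, D3) → no; 3× C (D3) → no; 4× O (D1) → match; 3× N (D1) → no.
That gives 4 matching atoms.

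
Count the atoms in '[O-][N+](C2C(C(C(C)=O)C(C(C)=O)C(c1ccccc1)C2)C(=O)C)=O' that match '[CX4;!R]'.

3

The query [CX4;!R] means: aliphatic carbon with four total connections, not in a ring.
Check the 24 heavy atoms by environment: 6× C (X4, in 6-ring) → no; 6× c (aromatic, X3, in 6-ring) → no; 3× C (X3, acyclic) → no; 4× O (X1, acyclic) → no; 3× C (X4, acyclic) → match; 1× N (charge +1, X3, acyclic) → no; 1× O (charge -1, X1, acyclic) → no.
That gives 3 matching atoms.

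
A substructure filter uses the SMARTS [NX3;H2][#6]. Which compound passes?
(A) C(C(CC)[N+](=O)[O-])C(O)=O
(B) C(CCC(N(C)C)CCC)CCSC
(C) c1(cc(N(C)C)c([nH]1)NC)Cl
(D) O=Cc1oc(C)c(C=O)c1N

D

[NX3;H2][#6] describes a trivalent nitrogen with two H attached to carbon (a primary amine).
(A) has a nitro group (-[N+](=O)[O-]) but the nitrogen is [N+] with no H, not NX3H2.
(B) has a dimethylamino group (-N(CH3)2) but the nitrogen has H0, not H2.
(C) has an N-methylamino group (-NHCH3) but the nitrogen bears two carbons and only one H (H1), not H2.
(D) contains a primary amino group (-NH2), which satisfies every atom and bond constraint.
So the answer is (D).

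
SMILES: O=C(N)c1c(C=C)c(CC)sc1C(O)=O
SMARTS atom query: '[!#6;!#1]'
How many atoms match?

The query [!#6;!#1] means: not carbon and not hydrogen — any heteroatom.
Check the 15 heavy atoms by environment: 1× s (aromatic) → match; 4× c (aromatic) → no; 6× C → no; 3× O → match; 1× N → match.
Summing the matching environments: 1 + 3 + 1 = 5 matching atoms.

5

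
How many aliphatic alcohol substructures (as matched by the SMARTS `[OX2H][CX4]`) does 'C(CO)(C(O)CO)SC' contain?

3

[OX2H][CX4] is the SMARTS for an aliphatic alcohol: a hydroxyl oxygen bound to an sp3 (X4) carbon.
The molecule carries 3 separate instances of a hydroxyl group (-OH) meeting every constraint; each maps to a distinct set of atoms, giving 3 matches.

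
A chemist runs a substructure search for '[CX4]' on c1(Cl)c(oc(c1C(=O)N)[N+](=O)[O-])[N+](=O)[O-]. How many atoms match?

The query [CX4] means: C with X4: aliphatic carbon with exactly 4 total connections (bonds + H).
Check the 15 heavy atoms by environment: 1× o (aromatic, X2) → no; 4× c (aromatic, X3) → no; 1× Cl (X1) → no; 1× C (X3) → no; 3× O (X1) → no; 1× N (X3) → no; 2× N (charge +1, X3) → no; 2× O (charge -1, X1) → no.
No environment satisfies the query, so 0 matching atoms.

0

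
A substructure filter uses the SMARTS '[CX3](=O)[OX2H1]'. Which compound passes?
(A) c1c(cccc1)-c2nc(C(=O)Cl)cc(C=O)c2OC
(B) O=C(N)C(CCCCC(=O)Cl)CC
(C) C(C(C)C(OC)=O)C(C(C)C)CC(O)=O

C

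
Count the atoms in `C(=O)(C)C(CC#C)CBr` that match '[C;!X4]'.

Check the 9 heavy atoms by environment: 4× C (X4) → no; 2× C (X2) → match; 1× C (X3) → match; 1× O (X1) → no; 1× Br (X1) → no.
Summing the matching environments: 2 + 1 = 3 matching atoms.

3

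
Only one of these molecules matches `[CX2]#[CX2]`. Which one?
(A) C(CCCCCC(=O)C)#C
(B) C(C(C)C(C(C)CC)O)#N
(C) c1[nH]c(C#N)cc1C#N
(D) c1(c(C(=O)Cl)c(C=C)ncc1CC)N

A

[CX2]#[CX2] describes a carbon-carbon triple bond (an alkyne).
(A) contains an ethynyl group (-C#CH), which satisfies every atom and bond constraint.
(B) has a nitrile (-C#N) but the triple bond is C#N, not C#C.
(C) has a nitrile (-C#N) but the triple bond is C#N, not C#C.
(D) has a vinyl group (-CH=CH2) but the C=C is a double bond; both carbons are CX3, not CX2.
So the answer is (A).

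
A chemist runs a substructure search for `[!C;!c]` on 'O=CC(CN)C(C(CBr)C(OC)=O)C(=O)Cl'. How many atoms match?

The query [!C;!c] means: neither aliphatic nor aromatic carbon — same as [!#6].
Check the 16 heavy atoms by environment: 9× C → no; 4× O → match; 1× N → match; 1× Br → match; 1× Cl → match.
Summing the matching environments: 4 + 1 + 1 + 1 = 7 matching atoms.

7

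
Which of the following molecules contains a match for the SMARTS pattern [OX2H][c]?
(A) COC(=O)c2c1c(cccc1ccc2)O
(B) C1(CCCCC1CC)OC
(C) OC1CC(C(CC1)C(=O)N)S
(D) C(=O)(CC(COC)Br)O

A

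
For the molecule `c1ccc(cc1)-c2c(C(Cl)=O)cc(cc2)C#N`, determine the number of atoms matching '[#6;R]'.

The query [#6;R] means: carbon that is part of a ring.
Check the 17 heavy atoms by environment: 12× c (aromatic, in 6-ring) → match; 2× C (acyclic) → no; 1× O (acyclic) → no; 1× Cl (acyclic) → no; 1× N (acyclic) → no.
That gives 12 matching atoms.

12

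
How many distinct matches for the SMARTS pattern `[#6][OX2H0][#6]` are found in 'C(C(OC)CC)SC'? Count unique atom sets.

[#6][OX2H0][#6] is the SMARTS for an ether: an aliphatic oxygen bridging two carbons with no H on the oxygen.
Exactly one fragment in the molecule meets all constraints, giving 1 match.

1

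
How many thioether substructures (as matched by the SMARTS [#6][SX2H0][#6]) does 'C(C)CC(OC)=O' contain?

0

[#6][SX2H0][#6] is the SMARTS for a thioether: an aliphatic sulfur bridging two carbons with no H on the sulfur.
No fragment in the molecule satisfies every constraint, giving 0 matches.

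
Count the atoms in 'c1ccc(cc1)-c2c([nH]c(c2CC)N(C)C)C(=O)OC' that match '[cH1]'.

The query [cH1] means: aromatic carbon bearing exactly one hydrogen.
Check the 20 heavy atoms by environment: 1× n (aromatic, H1) → no; 5× c (aromatic, H0) → no; 1× C (H2) → no; 4× C (H3) → no; 1× N (H0) → no; 5× c (aromatic, H1) → match; 1× C (H0) → no; 2× O (H0) → no.
That gives 5 matching atoms.

5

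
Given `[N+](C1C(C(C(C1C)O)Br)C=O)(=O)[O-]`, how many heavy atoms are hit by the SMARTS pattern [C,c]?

The query [C,c] means: comma = OR; matches aliphatic or aromatic carbon — same as #6.
Check the 13 heavy atoms by environment: 7× C → match; 3× O → no; 1× N (charge +1) → no; 1× O (charge -1) → no; 1× Br → no.
That gives 7 matching atoms.

7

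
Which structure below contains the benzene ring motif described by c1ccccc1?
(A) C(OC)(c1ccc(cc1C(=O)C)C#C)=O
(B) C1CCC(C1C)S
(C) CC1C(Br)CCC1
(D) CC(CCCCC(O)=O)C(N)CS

A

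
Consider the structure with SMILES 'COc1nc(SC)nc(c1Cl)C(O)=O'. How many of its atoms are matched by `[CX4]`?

2

The query [CX4] means: C with X4: aliphatic carbon with exactly 4 total connections (bonds + H).
Check the 14 heavy atoms by environment: 2× n (aromatic, X2) → no; 4× c (aromatic, X3) → no; 2× O (X2) → no; 2× C (X4) → match; 1× S (X2) → no; 1× C (X3) → no; 1× O (X1) → no; 1× Cl (X1) → no.
That gives 2 matching atoms.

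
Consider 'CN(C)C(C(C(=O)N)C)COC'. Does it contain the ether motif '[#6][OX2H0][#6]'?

The pattern [#6][OX2H0][#6] describes an aliphatic oxygen bridging two carbons with no H on the oxygen — an ether.
The molecule carries a methoxy ether (-OCH3), whose atoms satisfy every constraint of the query, so the pattern matches.

Yes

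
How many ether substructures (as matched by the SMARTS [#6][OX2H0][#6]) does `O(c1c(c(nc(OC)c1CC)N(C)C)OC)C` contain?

3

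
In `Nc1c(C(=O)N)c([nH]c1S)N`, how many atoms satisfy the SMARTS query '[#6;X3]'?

5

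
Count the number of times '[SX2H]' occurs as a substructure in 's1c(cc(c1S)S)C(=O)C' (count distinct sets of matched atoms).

2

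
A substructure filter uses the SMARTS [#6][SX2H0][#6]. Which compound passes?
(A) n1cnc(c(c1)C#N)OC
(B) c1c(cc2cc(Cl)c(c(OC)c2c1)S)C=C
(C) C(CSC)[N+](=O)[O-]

C

[#6][SX2H0][#6] describes an aliphatic sulfur bridging two carbons with no H on the sulfur (a thioether).
(A) has a methoxy ether (-OCH3) but the bridging atom is O, not S.
(B) has a methoxy ether (-OCH3) but the bridging atom is O, not S.
(C) contains a methylthio ether (-SCH3), which satisfies every atom and bond constraint.
So the answer is (C).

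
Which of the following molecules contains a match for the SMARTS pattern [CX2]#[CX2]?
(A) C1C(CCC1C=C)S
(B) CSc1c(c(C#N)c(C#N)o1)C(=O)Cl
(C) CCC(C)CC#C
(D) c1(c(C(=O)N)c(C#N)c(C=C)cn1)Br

[CX2]#[CX2] describes a carbon-carbon triple bond (an alkyne).
(A) has a vinyl group (-CH=CH2) but the C=C is a double bond; both carbons are CX3, not CX2.
(B) has a nitrile (-C#N) but the triple bond is C#N, not C#C.
(C) contains an ethynyl group (-C#CH), which satisfies every atom and bond constraint.
(D) has a vinyl group (-CH=CH2) but the C=C is a double bond; both carbons are CX3, not CX2.
So the answer is (C).

C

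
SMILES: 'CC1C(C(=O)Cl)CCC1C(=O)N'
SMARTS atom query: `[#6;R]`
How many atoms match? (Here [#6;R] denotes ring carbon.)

5

Check the 12 heavy atoms by environment: 5× C (in 5-ring) → match; 3× C (acyclic) → no; 2× O (acyclic) → no; 1× N (acyclic) → no; 1× Cl (acyclic) → no.
That gives 5 matching atoms.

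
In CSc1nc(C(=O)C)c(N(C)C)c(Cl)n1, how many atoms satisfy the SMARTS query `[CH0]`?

1

The query [CH0] means: aliphatic carbon with no attached hydrogen.
Check the 15 heavy atoms by environment: 2× n (aromatic, H0) → no; 4× c (aromatic, H0) → no; 1× N (H0) → no; 4× C (H3) → no; 1× Cl (H0) → no; 1× C (H0) → match; 1× O (H0) → no; 1× S (H0) → no.
That gives 1 matching atom.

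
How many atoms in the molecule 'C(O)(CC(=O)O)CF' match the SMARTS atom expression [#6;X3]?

1

The query [#6;X3] means: any carbon (aromatic or not) with three total connections.
Check the 8 heavy atoms by environment: 3× C (X4) → no; 1× C (X3) → match; 1× O (X1) → no; 2× O (X2) → no; 1× F (X1) → no.
That gives 1 matching atom.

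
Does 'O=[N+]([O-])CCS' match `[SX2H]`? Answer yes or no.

The pattern [SX2H] describes an aliphatic sulfur with two connections, one being H — a thiol.
The molecule carries a thiol (-SH), whose atoms satisfy every constraint of the query, so the pattern matches.

Yes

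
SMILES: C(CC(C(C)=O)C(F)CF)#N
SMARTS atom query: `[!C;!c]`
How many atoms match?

4

The query [!C;!c] means: neither aliphatic nor aromatic carbon — same as [!#6].
Check the 11 heavy atoms by environment: 7× C → no; 2× F → match; 1× O → match; 1× N → match.
Summing the matching environments: 2 + 1 + 1 = 4 matching atoms.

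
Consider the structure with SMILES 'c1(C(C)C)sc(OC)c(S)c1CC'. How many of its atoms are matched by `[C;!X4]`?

0

Check the 13 heavy atoms by environment: 1× s (aromatic, X2) → no; 4× c (aromatic, X3) → no; 1× S (X2) → no; 6× C (X4) → no; 1× O (X2) → no.
No environment satisfies the query, so 0 matching atoms.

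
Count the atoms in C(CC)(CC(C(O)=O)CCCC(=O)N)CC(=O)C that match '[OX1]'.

3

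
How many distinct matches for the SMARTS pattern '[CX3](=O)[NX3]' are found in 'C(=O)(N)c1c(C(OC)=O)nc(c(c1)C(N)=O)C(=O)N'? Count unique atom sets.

[CX3](=O)[NX3] is the SMARTS for an amide: a carbonyl carbon bonded to a trivalent nitrogen.
The molecule carries 3 separate instances of a primary amide (-C(=O)NH2) meeting every constraint; each maps to a distinct set of atoms, giving 3 matches.

3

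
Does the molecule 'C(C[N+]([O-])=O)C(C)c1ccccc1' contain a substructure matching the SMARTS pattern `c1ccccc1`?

Yes

The pattern c1ccccc1 describes six aromatic carbons in a ring — a benzene ring.
The molecule carries a phenyl ring, whose atoms satisfy every constraint of the query, so the pattern matches.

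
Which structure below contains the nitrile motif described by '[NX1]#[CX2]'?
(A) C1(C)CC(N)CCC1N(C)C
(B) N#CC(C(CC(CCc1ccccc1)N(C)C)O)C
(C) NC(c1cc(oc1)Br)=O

B

[NX1]#[CX2] describes a nitrogen triple-bonded to a two-connected carbon (a nitrile).
(A) has a primary amino group (-NH2) but the nitrogen is NX3 (three connections), not NX1 triple-bonded.
(B) contains a nitrile (-C#N), which satisfies every atom and bond constraint.
(C) has a primary amide (-C(=O)NH2) but the nitrogen is NX3, not NX1.
So the answer is (B).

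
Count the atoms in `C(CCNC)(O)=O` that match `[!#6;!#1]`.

3

The query [!#6;!#1] means: not carbon and not hydrogen — any heteroatom.
Check the 7 heavy atoms by environment: 4× C → no; 1× N → match; 2× O → match.
Summing the matching environments: 1 + 2 = 3 matching atoms.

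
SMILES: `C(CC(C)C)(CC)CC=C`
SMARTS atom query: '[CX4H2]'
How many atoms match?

3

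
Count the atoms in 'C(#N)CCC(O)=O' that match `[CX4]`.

The query [CX4] means: C with X4: aliphatic carbon with exactly 4 total connections (bonds + H).
Check the 7 heavy atoms by environment: 2× C (X4) → match; 1× C (X3) → no; 1× O (X1) → no; 1× O (X2) → no; 1× C (X2) → no; 1× N (X1) → no.
That gives 2 matching atoms.

2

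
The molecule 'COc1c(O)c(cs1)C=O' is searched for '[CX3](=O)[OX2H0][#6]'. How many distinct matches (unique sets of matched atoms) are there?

0

[CX3](=O)[OX2H0][#6] is the SMARTS for an ester: a carbonyl carbon bonded to an oxygen that is itself bonded to carbon (no H on that O).
The molecule has a methoxy ether (-OCH3), but the ether oxygen is not adjacent to a C=O carbon; nothing else fits, so there are 0 matches.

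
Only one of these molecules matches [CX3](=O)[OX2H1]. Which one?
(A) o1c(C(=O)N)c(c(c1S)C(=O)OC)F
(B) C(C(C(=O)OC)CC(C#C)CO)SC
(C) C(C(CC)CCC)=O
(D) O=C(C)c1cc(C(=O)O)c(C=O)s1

[CX3](=O)[OX2H1] describes an sp2 carbon double-bonded to O and single-bonded to an -OH oxygen (a carboxylic acid).
(A) has a primary amide (-C(=O)NH2) but the carbonyl is bonded to N, not to an -OH oxygen.
(B) has a methyl-ester group (-C(=O)OCH3) but the singly-bonded O has no H (OX2H0, not OX2H1).
(C) has an aldehyde (-CHO) but there is no singly-bonded oxygen on the carbonyl carbon.
(D) contains a carboxylic acid group (-C(=O)OH), which satisfies every atom and bond constraint.
So the answer is (D).

D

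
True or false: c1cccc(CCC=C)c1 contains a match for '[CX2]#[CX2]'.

False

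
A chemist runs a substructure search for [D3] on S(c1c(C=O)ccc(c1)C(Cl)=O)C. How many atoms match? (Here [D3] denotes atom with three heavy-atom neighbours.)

The query [D3] means: atom with exactly three heavy-atom neighbours.
Check the 13 heavy atoms by environment: 3× c (aromatic, D2) → no; 3× c (aromatic, D3) → match; 1× C (D3) → match; 2× O (D1) → no; 1× Cl (D1) → no; 1× S (D2) → no; 1× C (D1) → no; 1× C (D2) → no.
Summing the matching environments: 3 + 1 = 4 matching atoms.

4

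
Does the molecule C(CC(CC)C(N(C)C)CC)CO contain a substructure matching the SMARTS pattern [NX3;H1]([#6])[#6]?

No

The pattern [NX3;H1]([#6])[#6] describes a trivalent nitrogen with one H, bonded to two carbons — a secondary amine.
The closest candidate here is a dimethylamino group (-N(CH3)2), but the nitrogen has H0, not H1. No other fragment satisfies the full query, so there is no match.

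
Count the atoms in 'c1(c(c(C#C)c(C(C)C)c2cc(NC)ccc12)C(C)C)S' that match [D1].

The query [D1] means: atom with exactly one heavy-atom neighbour (degree 1).
Check the 21 heavy atoms by environment: 7× c (aromatic, D3) → no; 3× c (aromatic, D2) → no; 1× S (D1) → match; 1× N (D2) → no; 6× C (D1) → match; 2× C (D3) → no; 1× C (D2) → no.
Summing the matching environments: 1 + 6 = 7 matching atoms.

7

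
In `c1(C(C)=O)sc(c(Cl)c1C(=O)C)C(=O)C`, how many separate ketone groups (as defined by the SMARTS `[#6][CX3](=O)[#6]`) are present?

[#6][CX3](=O)[#6] is the SMARTS for a ketone: a carbonyl carbon (no H) flanked by two carbons.
The molecule carries 3 separate instances of an acetyl/ketone group (-C(=O)CH3) meeting every constraint; each maps to a distinct set of atoms, giving 3 matches.

3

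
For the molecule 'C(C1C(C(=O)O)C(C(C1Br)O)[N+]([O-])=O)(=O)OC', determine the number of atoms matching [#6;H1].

Check the 17 heavy atoms by environment: 5× C (H1) → match; 2× C (H0) → no; 4× O (H0) → no; 1× C (H3) → no; 2× O (H1) → no; 1× Br (H0) → no; 1× N (charge +1, H0) → no; 1× O (charge -1, H0) → no.
That gives 5 matching atoms.

5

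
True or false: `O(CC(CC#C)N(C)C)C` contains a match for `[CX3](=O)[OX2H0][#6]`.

The pattern [CX3](=O)[OX2H0][#6] describes a carbonyl carbon bonded to an oxygen that is itself bonded to carbon (no H on that O) — an ester.
The closest candidate here is a methoxy ether (-OCH3), but the ether oxygen is not adjacent to a C=O carbon. No other fragment satisfies the full query, so there is no match.

False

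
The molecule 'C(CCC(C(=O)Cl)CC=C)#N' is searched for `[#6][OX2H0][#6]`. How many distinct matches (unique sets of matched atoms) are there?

0

[#6][OX2H0][#6] is the SMARTS for an ether: an aliphatic oxygen bridging two carbons with no H on the oxygen.
No fragment in the molecule satisfies every constraint, giving 0 matches.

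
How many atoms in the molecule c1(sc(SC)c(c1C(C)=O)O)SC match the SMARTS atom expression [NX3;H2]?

0

Check the 13 heavy atoms by environment: 1× s (aromatic, H0, X2) → no; 4× c (aromatic, H0, X3) → no; 2× S (H0, X2) → no; 3× C (H3, X4) → no; 1× C (H0, X3) → no; 1× O (H0, X1) → no; 1× O (H1, X2) → no.
No environment satisfies the query, so 0 matching atoms.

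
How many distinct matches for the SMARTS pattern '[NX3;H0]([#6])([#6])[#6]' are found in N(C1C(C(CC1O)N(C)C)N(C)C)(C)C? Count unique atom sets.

3

[NX3;H0]([#6])([#6])[#6] is the SMARTS for a tertiary amine: a trivalent nitrogen with no H, bonded to three carbons.
The molecule carries 3 separate instances of a dimethylamino group (-N(CH3)2) meeting every constraint; each maps to a distinct set of atoms, giving 3 matches.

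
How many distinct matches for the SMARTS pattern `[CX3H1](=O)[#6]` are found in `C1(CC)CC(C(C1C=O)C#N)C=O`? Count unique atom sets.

2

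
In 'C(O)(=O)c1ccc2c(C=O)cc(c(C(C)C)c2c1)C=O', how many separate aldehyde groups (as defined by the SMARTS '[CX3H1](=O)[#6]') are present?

2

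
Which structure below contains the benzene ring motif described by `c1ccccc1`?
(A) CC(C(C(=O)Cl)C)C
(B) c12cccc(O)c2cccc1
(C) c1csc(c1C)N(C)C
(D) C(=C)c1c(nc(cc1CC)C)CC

c1ccccc1 describes six aromatic carbons in a ring (a benzene ring).
(A) has a methyl group (-CH3) but no six-membered all-carbon aromatic ring is present.
(B) contains the required atom environment, so the pattern matches.
(C) has a methyl group (-CH3) but no six-membered all-carbon aromatic ring is present.
(D) has a methyl group (-CH3) but no six-membered all-carbon aromatic ring is present.
So the answer is (B).

B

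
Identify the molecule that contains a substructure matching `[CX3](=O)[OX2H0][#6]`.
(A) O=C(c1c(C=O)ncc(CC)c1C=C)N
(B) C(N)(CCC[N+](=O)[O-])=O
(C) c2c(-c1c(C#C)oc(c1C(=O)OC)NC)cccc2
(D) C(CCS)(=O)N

[CX3](=O)[OX2H0][#6] describes a carbonyl carbon bonded to an oxygen that is itself bonded to carbon (no H on that O) (an ester).
(A) has a primary amide (-C(=O)NH2) but the carbonyl is bonded to N, not to an O-C linkage.
(B) has a primary amide (-C(=O)NH2) but the carbonyl is bonded to N, not to an O-C linkage.
(C) contains a methyl-ester group (-C(=O)OCH3), which satisfies every atom and bond constraint.
(D) has a primary amide (-C(=O)NH2) but the carbonyl is bonded to N, not to an O-C linkage.
So the answer is (C).

C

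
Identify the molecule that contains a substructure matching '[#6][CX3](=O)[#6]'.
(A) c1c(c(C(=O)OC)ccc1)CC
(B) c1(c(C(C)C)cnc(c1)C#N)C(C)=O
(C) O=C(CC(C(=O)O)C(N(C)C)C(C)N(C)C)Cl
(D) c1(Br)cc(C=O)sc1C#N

B

[#6][CX3](=O)[#6] describes a carbonyl carbon (no H) flanked by two carbons (a ketone).
(A) has a methyl-ester group (-C(=O)OCH3) but one neighbour of the carbonyl carbon is O, not C.
(B) contains an acetyl/ketone group (-C(=O)CH3), which satisfies every atom and bond constraint.
(C) has a carboxylic acid group (-C(=O)OH) but one neighbour of the carbonyl carbon is O, not C.
(D) has an aldehyde (-CHO) but the carbonyl carbon has H1, so it is not flanked by two carbons.
So the answer is (B).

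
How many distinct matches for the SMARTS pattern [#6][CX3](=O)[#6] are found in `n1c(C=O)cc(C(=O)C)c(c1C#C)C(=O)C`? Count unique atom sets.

[#6][CX3](=O)[#6] is the SMARTS for a ketone: a carbonyl carbon (no H) flanked by two carbons.
The molecule carries 2 separate instances of an acetyl/ketone group (-C(=O)CH3) meeting every constraint; each maps to a distinct set of atoms, giving 2 matches.

2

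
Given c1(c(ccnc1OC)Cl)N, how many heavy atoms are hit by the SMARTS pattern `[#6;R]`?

The query [#6;R] means: carbon that is part of a ring.
Check the 10 heavy atoms by environment: 1× n (aromatic, in 6-ring) → no; 5× c (aromatic, in 6-ring) → match; 1× N (acyclic) → no; 1× Cl (acyclic) → no; 1× O (acyclic) → no; 1× C (acyclic) → no.
That gives 5 matching atoms.

5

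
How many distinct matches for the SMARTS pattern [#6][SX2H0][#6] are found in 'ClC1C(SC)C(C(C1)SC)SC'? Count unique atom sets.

[#6][SX2H0][#6] is the SMARTS for a thioether: an aliphatic sulfur bridging two carbons with no H on the sulfur.
The molecule carries 3 separate instances of a methylthio ether (-SCH3) meeting every constraint; each maps to a distinct set of atoms, giving 3 matches.

3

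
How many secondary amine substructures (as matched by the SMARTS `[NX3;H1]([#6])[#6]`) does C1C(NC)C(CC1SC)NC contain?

2

[NX3;H1]([#6])[#6] is the SMARTS for a secondary amine: a trivalent nitrogen with one H, bonded to two carbons.
The molecule carries 2 separate instances of an N-methylamino group (-NHCH3) meeting every constraint; each maps to a distinct set of atoms, giving 2 matches.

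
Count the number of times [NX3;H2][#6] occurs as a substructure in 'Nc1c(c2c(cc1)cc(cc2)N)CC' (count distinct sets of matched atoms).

[NX3;H2][#6] is the SMARTS for a primary amine: a trivalent nitrogen with two H attached to carbon.
The molecule carries 2 separate instances of a primary amino group (-NH2) meeting every constraint; each maps to a distinct set of atoms, giving 2 matches.

2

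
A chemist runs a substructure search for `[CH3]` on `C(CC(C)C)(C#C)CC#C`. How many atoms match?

The query [CH3] means: aliphatic carbon with exactly three hydrogens.
Check the 10 heavy atoms by environment: 2× C (H2) → no; 4× C (H1) → no; 2× C (H0) → no; 2× C (H3) → match.
That gives 2 matching atoms.

2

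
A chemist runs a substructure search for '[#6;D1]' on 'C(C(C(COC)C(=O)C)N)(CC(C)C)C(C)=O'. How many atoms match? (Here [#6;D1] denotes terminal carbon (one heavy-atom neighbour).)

5

The query [#6;D1] means: carbon bonded to exactly one heavy atom.
Check the 17 heavy atoms by environment: 2× C (D2) → no; 6× C (D3) → no; 2× O (D1) → no; 5× C (D1) → match; 1× N (D1) → no; 1× O (D2) → no.
That gives 5 matching atoms.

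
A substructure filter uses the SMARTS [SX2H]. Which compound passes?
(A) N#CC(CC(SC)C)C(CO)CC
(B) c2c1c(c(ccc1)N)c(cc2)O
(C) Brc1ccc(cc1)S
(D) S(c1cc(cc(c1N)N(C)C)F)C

C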